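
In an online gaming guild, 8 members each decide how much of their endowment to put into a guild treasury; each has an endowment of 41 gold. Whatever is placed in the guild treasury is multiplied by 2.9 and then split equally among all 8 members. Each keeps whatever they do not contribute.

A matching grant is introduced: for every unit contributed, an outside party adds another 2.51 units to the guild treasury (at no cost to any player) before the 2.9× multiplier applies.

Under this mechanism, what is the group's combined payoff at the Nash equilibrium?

3338.71 gold

The effective private return per unit is now 2.9 × 3.51 / 8 = 1.2724 > 1, so every player's dominant strategy flips to full contribution.
So the Nash equilibrium is full contribution by all 8; the group earns 2.9 × 3.51 × 328 = 3338.71.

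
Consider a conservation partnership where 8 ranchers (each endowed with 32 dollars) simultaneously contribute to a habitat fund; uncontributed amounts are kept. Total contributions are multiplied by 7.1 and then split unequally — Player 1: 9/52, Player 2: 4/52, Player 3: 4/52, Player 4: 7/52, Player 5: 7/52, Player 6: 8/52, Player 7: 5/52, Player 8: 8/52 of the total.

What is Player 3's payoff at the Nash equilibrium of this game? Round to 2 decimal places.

84.43 dollars

Each unit j contributes comes back to j as 7.1 × (j's share), so j prefers to contribute only if that share exceeds 1/7.1 = 0.1408; otherwise keeping the unit dominates.
The shares above 0.1408 belong to Player 1, Player 6 and Player 8, contributing 32 each; the remaining 5 contribute 0. Total contributed: 96.
Player 3 keeps 32 and receives 7.1 × 96 × 4/52 = 52.43 from the habitat fund, for a payoff of 84.43.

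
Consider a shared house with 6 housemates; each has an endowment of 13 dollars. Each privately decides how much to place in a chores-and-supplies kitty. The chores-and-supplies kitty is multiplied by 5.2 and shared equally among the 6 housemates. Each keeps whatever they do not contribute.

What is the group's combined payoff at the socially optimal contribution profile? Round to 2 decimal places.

405.60 dollars

Each contributed unit returns 5.200 to the group as a whole (0.8667 to each of 6 players), which exceeds 1, so the social optimum is full contribution: group total = 5.200 × 78 = 405.60.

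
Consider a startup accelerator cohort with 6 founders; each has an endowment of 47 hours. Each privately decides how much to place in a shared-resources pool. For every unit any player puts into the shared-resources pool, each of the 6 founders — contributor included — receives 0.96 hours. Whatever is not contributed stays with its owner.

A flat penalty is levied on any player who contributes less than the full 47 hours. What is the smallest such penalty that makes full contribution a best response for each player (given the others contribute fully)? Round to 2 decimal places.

1.88 hours

Given the others contribute fully, the best deviation is to contribute 0 (any partial contribution still incurs the fine and gives up units whose private return 0.96 is below 1).
Deviating from 47 to 0 saves 47 hours but forfeits the deviator's share of the drop in the shared-resources pool: 0.96 × 47 = 45.12.
So the deviation gain is 47 − 45.12 = 1.88, and the fine must be at least 1.88 hours to wipe it out.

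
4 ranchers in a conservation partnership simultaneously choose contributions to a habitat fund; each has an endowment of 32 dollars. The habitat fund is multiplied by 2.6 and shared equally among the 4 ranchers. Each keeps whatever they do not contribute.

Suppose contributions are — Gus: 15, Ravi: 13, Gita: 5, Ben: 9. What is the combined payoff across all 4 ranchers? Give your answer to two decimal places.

195.20 dollars

Total contributed: 15 + 13 + 5 + 9 = 42; total kept: 4 × 32 − 42 = 86.
The habitat fund pays out 2.6 × 42 = 109.20 in aggregate.
Group total = 86 + 109.20 = 195.20.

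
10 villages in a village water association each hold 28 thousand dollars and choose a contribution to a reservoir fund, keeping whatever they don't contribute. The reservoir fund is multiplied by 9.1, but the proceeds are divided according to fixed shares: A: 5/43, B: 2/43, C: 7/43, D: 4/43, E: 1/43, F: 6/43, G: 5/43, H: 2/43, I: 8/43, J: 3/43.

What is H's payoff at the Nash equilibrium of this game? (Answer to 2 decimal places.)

87.26 thousand dollars

Player j's private return per contributed unit is 9.1 × (j's share). Contributing is weakly dominant for j when that share is at least 1/9.1 = 0.1099, and contributing 0 is dominant otherwise.
A, C, F, G and I are above the threshold, contributing 28 each; the remaining 5 contribute 0. Total contributed: 140.
H keeps 28 and receives 9.1 × 140 × 2/43 = 59.26 from the reservoir fund, for a payoff of 87.26.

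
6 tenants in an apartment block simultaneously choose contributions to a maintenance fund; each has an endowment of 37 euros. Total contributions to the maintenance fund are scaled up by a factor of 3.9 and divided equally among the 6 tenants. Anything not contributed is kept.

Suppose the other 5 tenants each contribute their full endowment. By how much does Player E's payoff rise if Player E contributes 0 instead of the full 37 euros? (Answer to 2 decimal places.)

Switching from a contribution of 37 to 0 lets Player E keep an extra 37 euros, but lowers the maintenance fund by 37, which costs Player E their own share of that drop: 3.9/6 × 37 = 24.05.
Net gain = 37 − 24.05 = 12.95. The private return per contributed unit (0.6500) is below 1, so free-riding is indeed the best response regardless of what the others do.

12.95 euros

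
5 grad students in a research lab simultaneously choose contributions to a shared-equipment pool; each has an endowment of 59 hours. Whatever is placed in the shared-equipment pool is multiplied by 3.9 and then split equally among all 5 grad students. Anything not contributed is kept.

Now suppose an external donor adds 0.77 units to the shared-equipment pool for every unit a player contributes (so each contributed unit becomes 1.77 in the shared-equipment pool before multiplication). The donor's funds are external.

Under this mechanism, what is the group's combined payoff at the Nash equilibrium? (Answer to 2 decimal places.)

2036.39 hours

Under the mechanism each unit contributed yields 3.9 × 1.77 / 5 = 1.3806 back to its contributor per unit of net cost, which exceeds 1, making full contribution the dominant choice for everyone.
At the Nash equilibrium everyone contributes 59. Group total payoff = 3.9 × 1.77 × 295 = 2036.39.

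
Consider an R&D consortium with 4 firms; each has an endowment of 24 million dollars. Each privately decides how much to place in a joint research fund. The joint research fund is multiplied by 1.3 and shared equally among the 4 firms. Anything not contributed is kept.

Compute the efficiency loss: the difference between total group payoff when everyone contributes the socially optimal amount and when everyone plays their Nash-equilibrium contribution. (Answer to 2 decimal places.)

Each contributed unit returns 1.3/4 = 0.3250 to its contributor — below 1 — so contributing 0 is dominant for every player. At the Nash equilibrium everyone keeps their 24, and the group total is 4 × 24 = 96.
Each contributed unit returns 1.300 to the group as a whole (0.3250 to each of 4 players), which exceeds 1, so the social optimum is full contribution: group total = 1.300 × 96 = 124.80.
Efficiency loss = 124.80 − 96 = 28.80.

28.80 million dollars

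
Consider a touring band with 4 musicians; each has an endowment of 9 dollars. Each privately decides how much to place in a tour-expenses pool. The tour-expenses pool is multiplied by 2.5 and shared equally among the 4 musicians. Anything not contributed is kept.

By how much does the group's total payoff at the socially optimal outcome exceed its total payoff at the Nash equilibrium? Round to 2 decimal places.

Each contributed unit returns 2.5/4 = 0.6250 to its contributor — below 1 — so contributing 0 is dominant for every player. At the Nash equilibrium everyone keeps their 9, and the group total is 4 × 9 = 36.
Each contributed unit returns 2.500 to the group as a whole (0.6250 to each of 4 players), which exceeds 1, so the social optimum is full contribution: group total = 2.500 × 36 = 90.00.
Efficiency loss = 90.00 − 36 = 54.00.

54.00 dollars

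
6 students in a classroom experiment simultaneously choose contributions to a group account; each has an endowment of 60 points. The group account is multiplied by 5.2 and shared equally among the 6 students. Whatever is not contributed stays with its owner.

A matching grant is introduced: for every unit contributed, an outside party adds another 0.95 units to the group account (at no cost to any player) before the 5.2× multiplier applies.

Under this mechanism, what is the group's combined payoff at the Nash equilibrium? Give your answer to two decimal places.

3650.40 points

Under the mechanism each unit contributed yields 5.2 × 1.95 / 6 = 1.6900 back to its contributor per unit of net cost, which exceeds 1, making full contribution the dominant choice for everyone.
At the Nash equilibrium everyone contributes 60. Group total payoff = 5.2 × 1.95 × 360 = 3650.40.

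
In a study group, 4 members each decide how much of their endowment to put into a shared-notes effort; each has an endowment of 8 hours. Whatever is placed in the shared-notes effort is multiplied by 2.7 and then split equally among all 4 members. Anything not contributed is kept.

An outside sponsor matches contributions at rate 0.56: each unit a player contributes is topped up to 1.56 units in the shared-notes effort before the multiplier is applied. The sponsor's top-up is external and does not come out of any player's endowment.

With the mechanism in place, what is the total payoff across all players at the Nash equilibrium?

The effective private return per unit is now 2.7 × 1.56 / 4 = 1.0530 > 1, so every player's dominant strategy flips to full contribution.
At the Nash equilibrium everyone contributes 8. Group total payoff = 2.7 × 1.56 × 32 = 134.78.

134.78 hours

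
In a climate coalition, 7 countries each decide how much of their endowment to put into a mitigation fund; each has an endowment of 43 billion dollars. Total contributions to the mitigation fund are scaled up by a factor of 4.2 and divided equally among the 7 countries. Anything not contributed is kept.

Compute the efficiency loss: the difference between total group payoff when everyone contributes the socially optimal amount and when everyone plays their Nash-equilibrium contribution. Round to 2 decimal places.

963.20 billion dollars

Each contributed unit returns 4.2/7 = 0.6000 to its contributor — below 1 — so contributing 0 is dominant for every player. At the Nash equilibrium everyone keeps their 43, and the group total is 7 × 43 = 301.
Each contributed unit returns 4.200 to the group as a whole (0.6000 to each of 7 players), which exceeds 1, so the social optimum is full contribution: group total = 4.200 × 301 = 1264.20.
Efficiency loss = 1264.20 − 301 = 963.20.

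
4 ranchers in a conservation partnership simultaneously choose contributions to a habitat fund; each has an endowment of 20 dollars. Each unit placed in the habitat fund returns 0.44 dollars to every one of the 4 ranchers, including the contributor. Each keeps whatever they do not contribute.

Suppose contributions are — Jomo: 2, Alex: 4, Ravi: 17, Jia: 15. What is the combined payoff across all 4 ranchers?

108.88 dollars

Total contributed: 2 + 4 + 17 + 15 = 38; total kept: 4 × 20 − 38 = 42.
The habitat fund pays out 0.44 × 4 × 38 = 66.88 in aggregate.
Group total = 42 + 66.88 = 108.88.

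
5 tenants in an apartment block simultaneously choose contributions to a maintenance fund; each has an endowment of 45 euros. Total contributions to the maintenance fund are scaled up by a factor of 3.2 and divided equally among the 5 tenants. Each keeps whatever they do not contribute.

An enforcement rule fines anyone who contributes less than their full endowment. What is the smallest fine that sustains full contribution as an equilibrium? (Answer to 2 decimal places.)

16.20 euros

Given the others contribute fully, the best deviation is to contribute 0 (any partial contribution still incurs the fine and gives up units whose private return 0.6400 is below 1).
Deviating from 45 to 0 saves 45 euros but forfeits the deviator's share of the drop in the maintenance fund: 3.2/5 × 45 = 28.80.
So the deviation gain is 45 − 28.80 = 16.20, and the fine must be at least 16.20 euros to wipe it out.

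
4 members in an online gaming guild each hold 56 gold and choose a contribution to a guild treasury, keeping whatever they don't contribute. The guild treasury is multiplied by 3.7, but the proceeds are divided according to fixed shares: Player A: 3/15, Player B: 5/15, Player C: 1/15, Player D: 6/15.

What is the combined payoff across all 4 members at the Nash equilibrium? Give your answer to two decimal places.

526.40 gold

For player j, contributing a unit is worthwhile iff 3.7 × (j's share) ≥ 1, i.e. iff j's share is at least 0.2703.
The shares above 0.2703 belong to Player B and Player D, contributing 56 each; the remaining 2 contribute 0. Total contributed: 112.
The guild treasury pays out 3.7 × 112 = 414.40 in total (split across the unequal shares, but the aggregate is all that matters for the group sum).
The 2 free-riders keep 56 each, adding 112. Group total = 112 + 414.40 = 526.40.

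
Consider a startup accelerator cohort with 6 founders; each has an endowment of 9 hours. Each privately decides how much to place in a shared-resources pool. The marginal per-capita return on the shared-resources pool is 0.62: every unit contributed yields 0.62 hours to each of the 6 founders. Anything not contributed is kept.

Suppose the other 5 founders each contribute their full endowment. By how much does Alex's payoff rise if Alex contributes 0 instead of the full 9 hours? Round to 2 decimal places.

3.42 hours

Switching from a contribution of 9 to 0 lets Alex keep an extra 9 hours, but lowers the shared-resources pool by 9, which costs Alex their own share of that drop: 0.62 × 9 = 5.58.
Net gain = 9 − 5.58 = 3.42. The private return per contributed unit (0.62) is below 1, so free-riding is indeed the best response regardless of what the others do.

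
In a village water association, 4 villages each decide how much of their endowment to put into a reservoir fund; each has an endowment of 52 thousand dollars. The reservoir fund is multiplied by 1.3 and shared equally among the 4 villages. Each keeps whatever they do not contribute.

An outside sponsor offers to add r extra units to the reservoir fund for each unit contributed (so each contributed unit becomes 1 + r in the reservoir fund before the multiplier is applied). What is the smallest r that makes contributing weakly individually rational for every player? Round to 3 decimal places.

2.077

With matching at rate r, one contributed unit becomes (1 + r) in the reservoir fund and returns 1.3 × (1 + r) / 4 to the contributor.
Setting this equal to 1: 1 + r = 4/1.3 = 3.0769.
So the minimum matching rate is r = 3.0769 − 1 = 2.077.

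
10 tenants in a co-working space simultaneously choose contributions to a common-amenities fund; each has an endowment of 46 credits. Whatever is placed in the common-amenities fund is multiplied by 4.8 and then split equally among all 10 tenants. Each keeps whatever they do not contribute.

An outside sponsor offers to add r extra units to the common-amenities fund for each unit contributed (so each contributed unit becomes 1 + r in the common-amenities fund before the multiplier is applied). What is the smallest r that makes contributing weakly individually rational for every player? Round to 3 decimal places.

1.083

With matching at rate r, one contributed unit becomes (1 + r) in the common-amenities fund and returns 4.8 × (1 + r) / 10 to the contributor.
Setting this equal to 1: 1 + r = 10/4.8 = 2.0833.
So the minimum matching rate is r = 2.0833 − 1 = 1.083.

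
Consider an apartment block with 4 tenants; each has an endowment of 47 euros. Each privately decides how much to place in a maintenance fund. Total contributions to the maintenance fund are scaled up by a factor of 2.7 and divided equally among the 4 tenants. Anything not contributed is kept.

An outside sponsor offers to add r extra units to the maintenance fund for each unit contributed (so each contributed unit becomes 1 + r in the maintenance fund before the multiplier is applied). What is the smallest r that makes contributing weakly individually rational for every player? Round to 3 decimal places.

With matching at rate r, one contributed unit becomes (1 + r) in the maintenance fund and returns 2.7 × (1 + r) / 4 to the contributor.
Setting this equal to 1: 1 + r = 4/2.7 = 1.4815.
So the minimum matching rate is r = 1.4815 − 1 = 0.481.

0.481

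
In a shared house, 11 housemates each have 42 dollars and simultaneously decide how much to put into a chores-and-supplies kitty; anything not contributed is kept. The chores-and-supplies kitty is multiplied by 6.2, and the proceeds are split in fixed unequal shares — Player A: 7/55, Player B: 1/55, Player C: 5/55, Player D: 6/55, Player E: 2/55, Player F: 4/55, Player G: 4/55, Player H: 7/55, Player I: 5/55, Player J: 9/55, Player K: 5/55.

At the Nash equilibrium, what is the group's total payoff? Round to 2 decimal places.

680.40 dollars

A player with share s gets back 6.2·s per unit contributed, so full contribution is dominant for anyone with s > 1/6.2 = 0.1613 and zero contribution is dominant for anyone below.
The only share above 0.1613 is Player J's 9/55, contributing 42; the remaining 10 contribute 0. Total contributed: 42.
The chores-and-supplies kitty pays out 6.2 × 42 = 260.40 in total (split across the unequal shares, but the aggregate is all that matters for the group sum).
The 10 free-riders keep 42 each, adding 420. Group total = 420 + 260.40 = 680.40.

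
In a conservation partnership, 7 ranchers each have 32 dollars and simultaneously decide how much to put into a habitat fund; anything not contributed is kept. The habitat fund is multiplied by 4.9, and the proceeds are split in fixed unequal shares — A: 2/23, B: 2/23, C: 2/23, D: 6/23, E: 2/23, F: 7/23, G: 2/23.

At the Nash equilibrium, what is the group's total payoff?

Player j's private return per contributed unit is 4.9 × (j's share). Contributing is weakly dominant for j when that share is at least 1/4.9 = 0.2041, and contributing 0 is dominant otherwise.
The shares above 0.2041 belong to D and F, contributing 32 each; the remaining 5 contribute 0. Total contributed: 64.
The habitat fund pays out 4.9 × 64 = 313.60 in total (split across the unequal shares, but the aggregate is all that matters for the group sum).
The 5 free-riders keep 32 each, adding 160. Group total = 160 + 313.60 = 473.60.

473.60 dollars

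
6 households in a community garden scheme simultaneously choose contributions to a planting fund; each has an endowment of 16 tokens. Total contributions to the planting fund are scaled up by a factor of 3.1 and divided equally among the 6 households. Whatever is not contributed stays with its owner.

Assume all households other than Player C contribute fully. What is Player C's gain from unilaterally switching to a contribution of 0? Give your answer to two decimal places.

7.73 tokens

Switching from a contribution of 16 to 0 lets Player C keep an extra 16 tokens, but lowers the planting fund by 16, which costs Player C their own share of that drop: 3.1/6 × 16 = 8.27.
Net gain = 16 − 8.27 = 7.73. The private return per contributed unit (0.5167) is below 1, so free-riding is indeed the best response regardless of what the others do.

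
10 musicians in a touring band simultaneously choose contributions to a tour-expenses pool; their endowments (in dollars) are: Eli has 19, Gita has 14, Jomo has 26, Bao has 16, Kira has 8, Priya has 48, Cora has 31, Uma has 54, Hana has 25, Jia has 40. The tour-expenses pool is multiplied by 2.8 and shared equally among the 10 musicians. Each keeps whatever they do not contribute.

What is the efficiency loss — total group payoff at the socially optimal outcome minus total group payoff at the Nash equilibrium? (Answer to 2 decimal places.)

The private return per contributed unit is 2.8/10 = 0.2800 < 1 for every player regardless of endowment, so the Nash equilibrium is zero contribution and the group total is Σ E_j = 19 + 14 + 26 + 16 + 8 + 48 + 31 + 54 + 25 + 40 = 281.
Each contributed unit returns 2.800 to the group, so the social optimum is full contribution by everyone: group total = 2.800 × 281 = 786.80.
Efficiency loss = (2.800 − 1) × 281 = 505.80.

505.80 dollars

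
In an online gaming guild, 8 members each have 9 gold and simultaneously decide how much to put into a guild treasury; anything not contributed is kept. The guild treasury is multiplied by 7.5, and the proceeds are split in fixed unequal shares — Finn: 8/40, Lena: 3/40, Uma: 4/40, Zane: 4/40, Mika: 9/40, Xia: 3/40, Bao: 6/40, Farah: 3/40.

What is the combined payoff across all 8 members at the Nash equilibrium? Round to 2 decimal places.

Each unit j contributes comes back to j as 7.5 × (j's share), so j prefers to contribute only if that share exceeds 1/7.5 = 0.1333; otherwise keeping the unit dominates.
Finn, Mika and Bao are above the threshold, contributing 9 each; the remaining 5 contribute 0. Total contributed: 27.
The guild treasury pays out 7.5 × 27 = 202.50 in total (split across the unequal shares, but the aggregate is all that matters for the group sum).
The 5 free-riders keep 9 each, adding 45. Group total = 45 + 202.50 = 247.50.

247.50 gold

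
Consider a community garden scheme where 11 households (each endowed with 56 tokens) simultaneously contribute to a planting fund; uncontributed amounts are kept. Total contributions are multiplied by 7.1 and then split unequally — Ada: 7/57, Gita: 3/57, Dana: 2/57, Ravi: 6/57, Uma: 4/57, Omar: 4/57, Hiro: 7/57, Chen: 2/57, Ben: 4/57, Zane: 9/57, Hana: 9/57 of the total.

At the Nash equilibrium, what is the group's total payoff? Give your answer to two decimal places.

Each unit j contributes comes back to j as 7.1 × (j's share), so j prefers to contribute only if that share exceeds 1/7.1 = 0.1408; otherwise keeping the unit dominates.
Zane and Hana clear that bar, contributing 56 each; the remaining 9 contribute 0. Total contributed: 112.
The planting fund pays out 7.1 × 112 = 795.20 in total (split across the unequal shares, but the aggregate is all that matters for the group sum).
The 9 free-riders keep 56 each, adding 504. Group total = 504 + 795.20 = 1299.20.

1299.20 tokens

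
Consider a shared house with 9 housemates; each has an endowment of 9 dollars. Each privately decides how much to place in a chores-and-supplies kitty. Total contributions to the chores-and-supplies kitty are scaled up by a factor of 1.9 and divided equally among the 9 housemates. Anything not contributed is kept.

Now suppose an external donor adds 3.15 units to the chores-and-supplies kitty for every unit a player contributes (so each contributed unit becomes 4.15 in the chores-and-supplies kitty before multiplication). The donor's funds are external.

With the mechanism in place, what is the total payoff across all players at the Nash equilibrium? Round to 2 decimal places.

81.00 dollars

The effective private return is 1.9 × 4.15 / 9 = 0.8761, which is still under 1, so the mechanism doesn't change anyone's dominant strategy: zero contribution.
Everyone keeps their endowment and the group total is 9 × 9 = 81.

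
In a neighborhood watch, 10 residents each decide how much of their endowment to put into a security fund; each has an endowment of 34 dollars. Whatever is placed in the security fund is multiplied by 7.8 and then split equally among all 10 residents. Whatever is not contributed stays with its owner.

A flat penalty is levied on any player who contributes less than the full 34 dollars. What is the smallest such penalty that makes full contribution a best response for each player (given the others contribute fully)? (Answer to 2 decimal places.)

7.48 dollars

Given the others contribute fully, the best deviation is to contribute 0 (any partial contribution still incurs the fine and gives up units whose private return 0.7800 is below 1).
Deviating from 34 to 0 saves 34 dollars but forfeits the deviator's share of the drop in the security fund: 7.8/10 × 34 = 26.52.
So the deviation gain is 34 − 26.52 = 7.48, and the fine must be at least 7.48 dollars to wipe it out.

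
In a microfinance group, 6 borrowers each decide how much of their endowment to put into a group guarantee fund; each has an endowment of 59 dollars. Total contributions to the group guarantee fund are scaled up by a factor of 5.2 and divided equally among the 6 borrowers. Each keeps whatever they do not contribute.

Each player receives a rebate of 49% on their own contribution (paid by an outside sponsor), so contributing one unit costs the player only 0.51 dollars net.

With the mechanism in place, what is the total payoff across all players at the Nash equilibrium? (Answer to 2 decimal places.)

Under the mechanism each unit contributed yields (5.2/6) / 0.51 = 1.6993 back to its contributor per unit of net cost, which exceeds 1, making full contribution the dominant choice for everyone.
At the Nash equilibrium everyone contributes 59. Group total payoff = 6 × (59 × 0.49 + 5.2 × 59) = 2014.26.

2014.26 dollars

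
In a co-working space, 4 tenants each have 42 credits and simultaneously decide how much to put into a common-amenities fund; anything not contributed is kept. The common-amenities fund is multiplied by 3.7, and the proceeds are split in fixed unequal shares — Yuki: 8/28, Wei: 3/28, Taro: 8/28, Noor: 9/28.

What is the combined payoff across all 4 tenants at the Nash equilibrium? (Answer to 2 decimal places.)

For player j, contributing a unit is worthwhile iff 3.7 × (j's share) ≥ 1, i.e. iff j's share is at least 0.2703.
The shares above 0.2703 belong to Yuki, Taro and Noor, contributing 42 each; the remaining 1 contribute 0. Total contributed: 126.
The common-amenities fund pays out 3.7 × 126 = 466.20 in total (split across the unequal shares, but the aggregate is all that matters for the group sum).
The 1 free-riders keep 42 each, adding 42. Group total = 42 + 466.20 = 508.20.

508.20 credits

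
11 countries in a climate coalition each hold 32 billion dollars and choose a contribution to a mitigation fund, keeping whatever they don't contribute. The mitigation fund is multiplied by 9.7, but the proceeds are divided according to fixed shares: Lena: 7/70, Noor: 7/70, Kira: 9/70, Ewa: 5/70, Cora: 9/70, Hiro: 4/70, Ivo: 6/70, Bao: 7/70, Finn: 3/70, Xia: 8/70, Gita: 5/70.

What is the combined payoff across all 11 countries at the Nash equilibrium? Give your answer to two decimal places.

Player j's private return per contributed unit is 9.7 × (j's share). Contributing is weakly dominant for j when that share is at least 1/9.7 = 0.1031, and contributing 0 is dominant otherwise.
The shares above 0.1031 belong to Kira, Cora and Xia, contributing 32 each; the remaining 8 contribute 0. Total contributed: 96.
The mitigation fund pays out 9.7 × 96 = 931.20 in total (split across the unequal shares, but the aggregate is all that matters for the group sum).
The 8 free-riders keep 32 each, adding 256. Group total = 256 + 931.20 = 1187.20.

1187.20 billion dollars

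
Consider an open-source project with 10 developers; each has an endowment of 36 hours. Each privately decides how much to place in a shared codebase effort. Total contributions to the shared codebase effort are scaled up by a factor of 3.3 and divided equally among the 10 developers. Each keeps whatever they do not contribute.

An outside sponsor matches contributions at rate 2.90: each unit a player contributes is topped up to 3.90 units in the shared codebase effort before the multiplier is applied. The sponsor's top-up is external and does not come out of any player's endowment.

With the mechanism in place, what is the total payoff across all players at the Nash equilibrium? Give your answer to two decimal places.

4633.20 hours

The effective private return per unit is now 3.3 × 3.90 / 10 = 1.2870 > 1, so every player's dominant strategy flips to full contribution.
So the Nash equilibrium is full contribution by all 10; the group earns 3.3 × 3.90 × 360 = 4633.20.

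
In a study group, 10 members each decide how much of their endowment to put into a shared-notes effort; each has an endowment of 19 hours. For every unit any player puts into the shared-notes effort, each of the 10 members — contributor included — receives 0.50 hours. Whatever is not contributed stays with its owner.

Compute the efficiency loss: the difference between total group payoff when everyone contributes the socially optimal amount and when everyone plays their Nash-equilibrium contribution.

760.00 hours

The private return per contributed unit is 0.50 < 1, so contributing 0 is dominant for every player. At the Nash equilibrium everyone keeps their 19, and the group total is 10 × 19 = 190.
Each contributed unit returns 5.000 to the group as a whole (0.50 to each of 10 players), which exceeds 1, so the social optimum is full contribution: group total = 5.000 × 190 = 950.00.
Efficiency loss = 950.00 − 190 = 760.00.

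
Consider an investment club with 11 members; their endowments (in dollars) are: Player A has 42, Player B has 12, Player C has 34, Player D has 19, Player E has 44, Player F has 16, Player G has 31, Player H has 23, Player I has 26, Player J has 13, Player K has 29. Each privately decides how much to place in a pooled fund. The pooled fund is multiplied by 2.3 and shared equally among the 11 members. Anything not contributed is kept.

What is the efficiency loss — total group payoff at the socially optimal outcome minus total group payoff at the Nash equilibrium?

The private return per contributed unit is 2.3/11 = 0.2091 < 1 for every player regardless of endowment, so the Nash equilibrium is zero contribution and the group total is Σ E_j = 42 + 12 + 34 + 19 + 44 + 16 + 31 + 23 + 26 + 13 + 29 = 289.
Each contributed unit returns 2.300 to the group, so the social optimum is full contribution by everyone: group total = 2.300 × 289 = 664.70.
Efficiency loss = (2.300 − 1) × 289 = 375.70.

375.70 dollars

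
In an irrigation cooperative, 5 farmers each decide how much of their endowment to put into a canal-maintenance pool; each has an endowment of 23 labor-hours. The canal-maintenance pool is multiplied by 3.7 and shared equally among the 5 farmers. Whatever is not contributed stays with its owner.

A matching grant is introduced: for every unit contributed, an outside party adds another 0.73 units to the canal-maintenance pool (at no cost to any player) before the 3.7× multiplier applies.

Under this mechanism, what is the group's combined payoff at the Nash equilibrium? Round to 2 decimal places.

736.12 labor-hours

The effective private return per unit is now 3.7 × 1.73 / 5 = 1.2802 > 1, so every player's dominant strategy flips to full contribution.
At the Nash equilibrium everyone contributes 23. Group total payoff = 3.7 × 1.73 × 115 = 736.12.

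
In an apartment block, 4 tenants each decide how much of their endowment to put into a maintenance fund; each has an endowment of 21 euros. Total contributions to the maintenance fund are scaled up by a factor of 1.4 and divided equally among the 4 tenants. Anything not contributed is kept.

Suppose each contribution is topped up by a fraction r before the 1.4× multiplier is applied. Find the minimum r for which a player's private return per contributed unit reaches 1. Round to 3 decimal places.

1.857

With matching at rate r, one contributed unit becomes (1 + r) in the maintenance fund and returns 1.4 × (1 + r) / 4 to the contributor.
Setting this equal to 1: 1 + r = 4/1.4 = 2.8571.
So the minimum matching rate is r = 2.8571 − 1 = 1.857.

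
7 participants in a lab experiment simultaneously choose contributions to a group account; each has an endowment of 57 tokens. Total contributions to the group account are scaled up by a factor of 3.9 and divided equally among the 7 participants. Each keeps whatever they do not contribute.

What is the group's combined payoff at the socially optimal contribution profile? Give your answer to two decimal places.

Each contributed unit returns 3.900 to the group as a whole (0.5571 to each of 7 players), which exceeds 1, so the social optimum is full contribution: group total = 3.900 × 399 = 1556.10.

1556.10 tokens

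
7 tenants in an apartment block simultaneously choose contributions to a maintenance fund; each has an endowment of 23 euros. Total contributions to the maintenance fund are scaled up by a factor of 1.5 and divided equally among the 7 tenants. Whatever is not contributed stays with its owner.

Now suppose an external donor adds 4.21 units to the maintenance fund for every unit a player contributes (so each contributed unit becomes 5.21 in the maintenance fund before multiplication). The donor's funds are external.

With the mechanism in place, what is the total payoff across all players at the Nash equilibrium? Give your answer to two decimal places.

With the mechanism, a contributed unit returns 1.5 × 5.21 / 7 = 1.1164 per unit of net cost to the contributor — now above 1 — so contributing fully is weakly dominant for every player.
At the Nash equilibrium everyone contributes 23. Group total payoff = 1.5 × 5.21 × 161 = 1258.22.

1258.22 euros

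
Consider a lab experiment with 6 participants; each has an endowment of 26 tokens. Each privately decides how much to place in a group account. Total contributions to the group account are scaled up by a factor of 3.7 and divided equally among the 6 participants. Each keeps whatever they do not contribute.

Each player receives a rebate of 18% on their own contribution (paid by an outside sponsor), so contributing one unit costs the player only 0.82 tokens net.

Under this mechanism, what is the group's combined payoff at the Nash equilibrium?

The effective private return is (3.7/6) / 0.82 = 0.7520, which is still under 1, so the mechanism doesn't change anyone's dominant strategy: zero contribution.
Everyone keeps their endowment and the group total is 6 × 26 = 156.

156.00 tokens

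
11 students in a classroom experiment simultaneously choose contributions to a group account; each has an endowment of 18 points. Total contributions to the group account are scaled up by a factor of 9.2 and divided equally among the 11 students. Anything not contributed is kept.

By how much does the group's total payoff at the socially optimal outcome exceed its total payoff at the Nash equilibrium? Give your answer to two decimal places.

1623.60 points

Each contributed unit returns 9.2/11 = 0.8364 to its contributor — below 1 — so contributing 0 is dominant for every player. At the Nash equilibrium everyone keeps their 18, and the group total is 11 × 18 = 198.
Each contributed unit returns 9.200 to the group as a whole (0.8364 to each of 11 players), which exceeds 1, so the social optimum is full contribution: group total = 9.200 × 198 = 1821.60.
Efficiency loss = 1821.60 − 198 = 1623.60.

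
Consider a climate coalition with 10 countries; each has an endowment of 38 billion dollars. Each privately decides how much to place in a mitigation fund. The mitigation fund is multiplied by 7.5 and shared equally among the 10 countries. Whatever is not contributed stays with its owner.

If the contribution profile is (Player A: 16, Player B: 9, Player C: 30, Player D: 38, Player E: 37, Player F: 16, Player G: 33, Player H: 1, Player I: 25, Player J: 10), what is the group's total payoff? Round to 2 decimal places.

Total contributed: 16 + 9 + 30 + 38 + 37 + 16 + 33 + 1 + 25 + 10 = 215; total kept: 10 × 38 − 215 = 165.
The mitigation fund pays out 7.5 × 215 = 1612.50 in aggregate.
Group total = 165 + 1612.50 = 1777.50.

1777.50 billion dollars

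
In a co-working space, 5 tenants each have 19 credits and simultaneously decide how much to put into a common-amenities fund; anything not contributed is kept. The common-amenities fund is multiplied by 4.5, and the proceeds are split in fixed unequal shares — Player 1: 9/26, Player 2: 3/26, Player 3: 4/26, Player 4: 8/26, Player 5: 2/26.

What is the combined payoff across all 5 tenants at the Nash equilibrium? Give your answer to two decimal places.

228.00 credits

Player j's private return per contributed unit is 4.5 × (j's share). Contributing is weakly dominant for j when that share is at least 1/4.5 = 0.2222, and contributing 0 is dominant otherwise.
Player 1 and Player 4 are above the threshold, contributing 19 each; the remaining 3 contribute 0. Total contributed: 38.
The common-amenities fund pays out 4.5 × 38 = 171.00 in total (split across the unequal shares, but the aggregate is all that matters for the group sum).
The 3 free-riders keep 19 each, adding 57. Group total = 57 + 171.00 = 228.00.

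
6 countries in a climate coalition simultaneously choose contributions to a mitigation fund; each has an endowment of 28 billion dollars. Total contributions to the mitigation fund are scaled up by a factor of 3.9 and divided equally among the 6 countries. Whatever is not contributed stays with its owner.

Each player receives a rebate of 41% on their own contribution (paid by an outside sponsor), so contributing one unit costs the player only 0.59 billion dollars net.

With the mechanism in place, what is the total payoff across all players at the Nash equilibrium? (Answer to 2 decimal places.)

The effective private return per unit is now (3.9/6) / 0.59 = 1.1017 > 1, so every player's dominant strategy flips to full contribution.
So the Nash equilibrium is full contribution by all 6; the group earns 6 × (28 × 0.41 + 3.9 × 28) = 724.08.

724.08 billion dollars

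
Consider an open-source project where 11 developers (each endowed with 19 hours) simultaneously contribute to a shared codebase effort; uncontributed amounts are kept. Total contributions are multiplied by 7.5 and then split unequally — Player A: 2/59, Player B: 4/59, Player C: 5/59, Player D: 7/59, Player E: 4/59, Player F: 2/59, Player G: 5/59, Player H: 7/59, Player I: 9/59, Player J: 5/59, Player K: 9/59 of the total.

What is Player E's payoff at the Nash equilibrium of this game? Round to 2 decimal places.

For player j, contributing a unit is worthwhile iff 7.5 × (j's share) ≥ 1, i.e. iff j's share is at least 0.1333.
Player I and Player K clear that bar, contributing 19 each; the remaining 9 contribute 0. Total contributed: 38.
Player E keeps 19 and receives 7.5 × 38 × 4/59 = 19.32 from the shared codebase effort, for a payoff of 38.32.

38.32 hours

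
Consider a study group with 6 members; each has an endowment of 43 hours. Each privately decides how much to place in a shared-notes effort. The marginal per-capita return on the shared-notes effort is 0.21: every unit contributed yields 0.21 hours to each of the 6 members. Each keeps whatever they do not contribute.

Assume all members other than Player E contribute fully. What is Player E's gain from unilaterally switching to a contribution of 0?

33.97 hours

Switching from a contribution of 43 to 0 lets Player E keep an extra 43 hours, but lowers the shared-notes effort by 43, which costs Player E their own share of that drop: 0.21 × 43 = 9.03.
Net gain = 43 − 9.03 = 33.97. The private return per contributed unit (0.21) is below 1, so free-riding is indeed the best response regardless of what the others do.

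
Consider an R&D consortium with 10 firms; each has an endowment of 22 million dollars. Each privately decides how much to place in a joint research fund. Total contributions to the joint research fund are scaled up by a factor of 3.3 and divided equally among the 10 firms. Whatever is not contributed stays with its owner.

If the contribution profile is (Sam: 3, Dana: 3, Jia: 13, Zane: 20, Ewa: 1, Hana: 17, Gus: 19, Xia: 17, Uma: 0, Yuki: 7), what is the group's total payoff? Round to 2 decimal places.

450.00 million dollars

Total contributed: 3 + 3 + 13 + 20 + 1 + 17 + 19 + 17 + 0 + 7 = 100; total kept: 10 × 22 − 100 = 120.
The joint research fund pays out 3.3 × 100 = 330.00 in aggregate.
Group total = 120 + 330.00 = 450.00.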